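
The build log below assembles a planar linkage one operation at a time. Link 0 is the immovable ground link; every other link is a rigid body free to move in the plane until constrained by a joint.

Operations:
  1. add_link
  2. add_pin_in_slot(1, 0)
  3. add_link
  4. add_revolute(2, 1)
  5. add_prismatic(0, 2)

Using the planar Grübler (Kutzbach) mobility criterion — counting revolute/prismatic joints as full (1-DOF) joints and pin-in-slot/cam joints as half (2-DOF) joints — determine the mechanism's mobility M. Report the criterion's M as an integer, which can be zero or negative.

M = 1

(L,J1,J2)=(1,0,0); link0 fixed
link1: (2,0,0)
PS 1-0 [J2]: (2,0,1)
link2: (3,0,1)
R 2-1 [J1]: (3,1,1)
P 0-2 [J1]: (3,2,1)
Grübler: 3·2 − 2·2 − 1 = 1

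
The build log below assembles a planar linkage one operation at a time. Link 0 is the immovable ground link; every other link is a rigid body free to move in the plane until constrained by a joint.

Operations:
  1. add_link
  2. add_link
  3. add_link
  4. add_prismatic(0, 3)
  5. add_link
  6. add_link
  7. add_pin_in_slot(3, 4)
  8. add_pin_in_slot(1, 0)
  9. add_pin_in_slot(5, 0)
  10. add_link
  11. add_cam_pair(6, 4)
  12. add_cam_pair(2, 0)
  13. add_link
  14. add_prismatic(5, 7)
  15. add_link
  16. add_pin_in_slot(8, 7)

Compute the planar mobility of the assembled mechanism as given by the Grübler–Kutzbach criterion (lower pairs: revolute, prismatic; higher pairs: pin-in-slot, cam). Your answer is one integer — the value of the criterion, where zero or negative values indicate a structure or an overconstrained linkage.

M = 14

(L,J1,J2)=(1,0,0); link0 fixed
link1: (2,0,0)
link2: (3,0,0)
link3: (4,0,0)
P 0-3 [J1]: (4,1,0)
link4: (5,1,0)
link5: (6,1,0)
PS 3-4 [J2]: (6,1,1)
PS 1-0 [J2]: (6,1,2)
PS 5-0 [J2]: (6,1,3)
link6: (7,1,3)
C 6-4 [J2]: (7,1,4)
C 2-0 [J2]: (7,1,5)
link7: (8,1,5)
P 5-7 [J1]: (8,2,5)
link8: (9,2,5)
PS 8-7 [J2]: (9,2,6)
Grübler: 3·8 − 2·2 − 6 = 14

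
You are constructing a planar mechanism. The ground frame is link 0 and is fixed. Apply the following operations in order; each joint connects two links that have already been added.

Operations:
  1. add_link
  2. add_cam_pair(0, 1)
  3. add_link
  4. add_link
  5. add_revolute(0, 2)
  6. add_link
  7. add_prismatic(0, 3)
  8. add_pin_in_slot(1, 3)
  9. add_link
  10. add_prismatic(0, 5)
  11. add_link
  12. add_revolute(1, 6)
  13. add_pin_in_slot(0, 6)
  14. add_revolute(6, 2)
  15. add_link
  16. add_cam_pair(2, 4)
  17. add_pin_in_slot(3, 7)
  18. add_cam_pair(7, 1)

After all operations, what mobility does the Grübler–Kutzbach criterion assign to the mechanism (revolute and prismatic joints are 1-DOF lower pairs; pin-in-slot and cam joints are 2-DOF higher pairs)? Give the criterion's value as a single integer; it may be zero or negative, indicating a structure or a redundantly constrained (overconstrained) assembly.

M = 5

ground; <1,0,0>
#1 <2,0,0>
C:0↔1 J2 <2,0,1>
#2 <3,0,1>
#3 <4,0,1>
R:0↔2 J1 <4,1,1>
#4 <5,1,1>
P:0↔3 J1 <5,2,1>
PS:1↔3 J2 <5,2,2>
#5 <6,2,2>
P:0↔5 J1 <6,3,2>
#6 <7,3,2>
R:1↔6 J1 <7,4,2>
PS:0↔6 J2 <7,4,3>
R:6↔2 J1 <7,5,3>
#7 <8,5,3>
C:2↔4 J2 <8,5,4>
PS:3↔7 J2 <8,5,5>
C:7↔1 J2 <8,5,6>
3×7 − 2×5 − 1×6 = 5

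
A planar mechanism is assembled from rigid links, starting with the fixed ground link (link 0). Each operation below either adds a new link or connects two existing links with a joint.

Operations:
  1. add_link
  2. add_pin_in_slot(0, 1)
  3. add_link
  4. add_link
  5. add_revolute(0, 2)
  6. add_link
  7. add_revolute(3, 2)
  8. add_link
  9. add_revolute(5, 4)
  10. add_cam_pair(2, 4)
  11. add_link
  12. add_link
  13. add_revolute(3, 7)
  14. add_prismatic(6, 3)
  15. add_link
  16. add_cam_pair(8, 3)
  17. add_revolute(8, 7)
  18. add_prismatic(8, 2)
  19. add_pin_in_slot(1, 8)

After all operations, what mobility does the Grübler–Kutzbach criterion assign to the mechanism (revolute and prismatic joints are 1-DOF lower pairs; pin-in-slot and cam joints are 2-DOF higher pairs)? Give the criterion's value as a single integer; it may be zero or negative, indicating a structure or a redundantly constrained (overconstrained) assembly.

link 0 = ground. State L|J1|J2 = 1|0|0
+link1  2|0|0
PS(0,1) f=2→J2  2|0|1
+link2  3|0|1
+link3  4|0|1
R(0,2) f=1→J1  4|1|1
+link4  5|1|1
R(3,2) f=1→J1  5|2|1
+link5  6|2|1
R(5,4) f=1→J1  6|3|1
C(2,4) f=2→J2  6|3|2
+link6  7|3|2
+link7  8|3|2
R(3,7) f=1→J1  8|4|2
P(6,3) f=1→J1  8|5|2
+link8  9|5|2
C(8,3) f=2→J2  9|5|3
R(8,7) f=1→J1  9|6|3
P(8,2) f=1→J1  9|7|3
PS(1,8) f=2→J2  9|7|4
M = 3(9−1)−2·7−4 = 24−14−4 = 6

M = 6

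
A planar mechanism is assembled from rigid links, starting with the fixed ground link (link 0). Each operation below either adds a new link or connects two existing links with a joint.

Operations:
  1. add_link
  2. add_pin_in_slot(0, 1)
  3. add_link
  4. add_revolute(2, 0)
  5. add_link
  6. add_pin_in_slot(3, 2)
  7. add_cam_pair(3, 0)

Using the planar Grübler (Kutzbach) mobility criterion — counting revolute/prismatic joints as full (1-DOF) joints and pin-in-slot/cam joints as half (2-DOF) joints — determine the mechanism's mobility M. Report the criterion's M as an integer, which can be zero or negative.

(L,J1,J2)=(1,0,0); link0 fixed
link1: (2,0,0)
PS 0-1 [J2]: (2,0,1)
link2: (3,0,1)
R 2-0 [J1]: (3,1,1)
link3: (4,1,1)
PS 3-2 [J2]: (4,1,2)
C 3-0 [J2]: (4,1,3)
Grübler: 3·3 − 2·1 − 3 = 4

M = 4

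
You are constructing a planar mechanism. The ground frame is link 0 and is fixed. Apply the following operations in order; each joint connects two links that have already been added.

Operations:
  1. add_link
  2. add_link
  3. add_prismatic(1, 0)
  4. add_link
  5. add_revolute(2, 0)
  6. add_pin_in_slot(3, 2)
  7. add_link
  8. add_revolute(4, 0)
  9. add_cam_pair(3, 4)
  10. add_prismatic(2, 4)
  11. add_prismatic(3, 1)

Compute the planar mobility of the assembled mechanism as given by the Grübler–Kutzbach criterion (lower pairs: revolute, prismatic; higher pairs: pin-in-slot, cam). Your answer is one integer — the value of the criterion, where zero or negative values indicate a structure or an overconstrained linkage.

M = 0

(L,J1,J2)=(1,0,0); link0 fixed
link1: (2,0,0)
link2: (3,0,0)
P 1-0 [J1]: (3,1,0)
link3: (4,1,0)
R 2-0 [J1]: (4,2,0)
PS 3-2 [J2]: (4,2,1)
link4: (5,2,1)
R 4-0 [J1]: (5,3,1)
C 3-4 [J2]: (5,3,2)
P 2-4 [J1]: (5,4,2)
P 3-1 [J1]: (5,5,2)
Grübler: 3·4 − 2·5 − 2 = 0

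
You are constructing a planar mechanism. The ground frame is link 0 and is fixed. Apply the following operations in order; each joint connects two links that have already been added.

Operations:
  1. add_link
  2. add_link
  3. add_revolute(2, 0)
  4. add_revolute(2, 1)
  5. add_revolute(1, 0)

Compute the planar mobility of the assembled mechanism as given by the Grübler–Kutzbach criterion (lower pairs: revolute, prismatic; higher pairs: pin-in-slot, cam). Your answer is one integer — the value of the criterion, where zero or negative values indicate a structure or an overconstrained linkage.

M = 0

link 0 = ground. State L|J1|J2 = 1|0|0
+link1  2|0|0
+link2  3|0|0
R(2,0) f=1→J1  3|1|0
R(2,1) f=1→J1  3|2|0
R(1,0) f=1→J1  3|3|0
M = 3(3−1)−2·3−0 = 6−6−0 = 0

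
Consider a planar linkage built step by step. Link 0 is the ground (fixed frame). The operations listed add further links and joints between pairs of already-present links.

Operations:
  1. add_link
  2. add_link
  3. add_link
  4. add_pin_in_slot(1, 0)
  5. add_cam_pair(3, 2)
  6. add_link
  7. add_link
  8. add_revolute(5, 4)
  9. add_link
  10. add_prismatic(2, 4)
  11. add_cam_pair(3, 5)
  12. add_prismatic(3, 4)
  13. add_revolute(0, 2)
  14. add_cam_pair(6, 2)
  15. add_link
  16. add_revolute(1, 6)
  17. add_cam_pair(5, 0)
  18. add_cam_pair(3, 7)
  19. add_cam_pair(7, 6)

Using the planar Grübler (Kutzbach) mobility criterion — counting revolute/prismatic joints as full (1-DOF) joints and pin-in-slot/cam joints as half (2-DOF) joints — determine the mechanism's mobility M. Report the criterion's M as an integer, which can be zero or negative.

M = 4

(L,J1,J2)=(1,0,0); link0 fixed
link1: (2,0,0)
link2: (3,0,0)
link3: (4,0,0)
PS 1-0 [J2]: (4,0,1)
C 3-2 [J2]: (4,0,2)
link4: (5,0,2)
link5: (6,0,2)
R 5-4 [J1]: (6,1,2)
link6: (7,1,2)
P 2-4 [J1]: (7,2,2)
C 3-5 [J2]: (7,2,3)
P 3-4 [J1]: (7,3,3)
R 0-2 [J1]: (7,4,3)
C 6-2 [J2]: (7,4,4)
link7: (8,4,4)
R 1-6 [J1]: (8,5,4)
C 5-0 [J2]: (8,5,5)
C 3-7 [J2]: (8,5,6)
C 7-6 [J2]: (8,5,7)
Grübler: 3·7 − 2·5 − 7 = 4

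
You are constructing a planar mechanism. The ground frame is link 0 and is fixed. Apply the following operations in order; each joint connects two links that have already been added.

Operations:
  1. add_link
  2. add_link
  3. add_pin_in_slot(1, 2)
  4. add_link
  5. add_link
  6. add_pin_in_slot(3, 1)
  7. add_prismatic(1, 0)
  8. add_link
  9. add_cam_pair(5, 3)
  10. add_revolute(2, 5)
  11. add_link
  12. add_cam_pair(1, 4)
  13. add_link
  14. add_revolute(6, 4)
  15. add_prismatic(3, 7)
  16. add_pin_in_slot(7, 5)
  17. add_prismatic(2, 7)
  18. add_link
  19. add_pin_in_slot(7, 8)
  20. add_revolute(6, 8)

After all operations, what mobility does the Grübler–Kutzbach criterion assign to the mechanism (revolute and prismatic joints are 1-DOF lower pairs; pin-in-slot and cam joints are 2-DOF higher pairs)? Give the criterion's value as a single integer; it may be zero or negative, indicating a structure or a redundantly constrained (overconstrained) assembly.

M = 6

(L,J1,J2)=(1,0,0); link0 fixed
link1: (2,0,0)
link2: (3,0,0)
PS 1-2 [J2]: (3,0,1)
link3: (4,0,1)
link4: (5,0,1)
PS 3-1 [J2]: (5,0,2)
P 1-0 [J1]: (5,1,2)
link5: (6,1,2)
C 5-3 [J2]: (6,1,3)
R 2-5 [J1]: (6,2,3)
link6: (7,2,3)
C 1-4 [J2]: (7,2,4)
link7: (8,2,4)
R 6-4 [J1]: (8,3,4)
P 3-7 [J1]: (8,4,4)
PS 7-5 [J2]: (8,4,5)
P 2-7 [J1]: (8,5,5)
link8: (9,5,5)
PS 7-8 [J2]: (9,5,6)
R 6-8 [J1]: (9,6,6)
Grübler: 3·8 − 2·6 − 6 = 6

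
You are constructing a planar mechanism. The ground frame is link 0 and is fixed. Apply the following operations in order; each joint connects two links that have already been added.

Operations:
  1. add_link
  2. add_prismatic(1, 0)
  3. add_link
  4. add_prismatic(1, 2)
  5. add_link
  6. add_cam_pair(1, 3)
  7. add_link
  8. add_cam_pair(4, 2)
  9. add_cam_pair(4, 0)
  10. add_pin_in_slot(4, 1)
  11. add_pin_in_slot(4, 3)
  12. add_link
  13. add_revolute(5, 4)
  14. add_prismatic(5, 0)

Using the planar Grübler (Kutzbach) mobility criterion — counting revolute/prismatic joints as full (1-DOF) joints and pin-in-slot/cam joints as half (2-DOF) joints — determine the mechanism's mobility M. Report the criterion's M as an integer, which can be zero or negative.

M = 2

link 0 = ground. State L|J1|J2 = 1|0|0
+link1  2|0|0
P(1,0) f=1→J1  2|1|0
+link2  3|1|0
P(1,2) f=1→J1  3|2|0
+link3  4|2|0
C(1,3) f=2→J2  4|2|1
+link4  5|2|1
C(4,2) f=2→J2  5|2|2
C(4,0) f=2→J2  5|2|3
PS(4,1) f=2→J2  5|2|4
PS(4,3) f=2→J2  5|2|5
+link5  6|2|5
R(5,4) f=1→J1  6|3|5
P(5,0) f=1→J1  6|4|5
M = 3(6−1)−2·4−5 = 15−8−5 = 2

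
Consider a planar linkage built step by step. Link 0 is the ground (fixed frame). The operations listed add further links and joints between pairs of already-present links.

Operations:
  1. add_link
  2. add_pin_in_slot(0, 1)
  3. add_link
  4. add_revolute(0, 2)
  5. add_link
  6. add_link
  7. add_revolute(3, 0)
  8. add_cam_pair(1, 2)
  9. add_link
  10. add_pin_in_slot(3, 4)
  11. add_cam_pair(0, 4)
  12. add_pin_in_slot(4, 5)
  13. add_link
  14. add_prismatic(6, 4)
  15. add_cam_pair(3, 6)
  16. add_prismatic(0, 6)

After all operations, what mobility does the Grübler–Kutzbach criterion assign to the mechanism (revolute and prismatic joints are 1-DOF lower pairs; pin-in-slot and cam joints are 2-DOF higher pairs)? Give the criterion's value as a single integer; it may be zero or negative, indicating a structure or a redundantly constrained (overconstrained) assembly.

M = 4

L=1 J1=0 J2=0
add link → L=2 J1=0 J2=0
PS@0,1 dof=2 J2 → L=2 J1=0 J2=1
add link → L=3 J1=0 J2=1
R@0,2 dof=1 J1 → L=3 J1=1 J2=1
add link → L=4 J1=1 J2=1
add link → L=5 J1=1 J2=1
R@3,0 dof=1 J1 → L=5 J1=2 J2=1
C@1,2 dof=2 J2 → L=5 J1=2 J2=2
add link → L=6 J1=2 J2=2
PS@3,4 dof=2 J2 → L=6 J1=2 J2=3
C@0,4 dof=2 J2 → L=6 J1=2 J2=4
PS@4,5 dof=2 J2 → L=6 J1=2 J2=5
add link → L=7 J1=2 J2=5
P@6,4 dof=1 J1 → L=7 J1=3 J2=5
C@3,6 dof=2 J2 → L=7 J1=3 J2=6
P@0,6 dof=1 J1 → L=7 J1=4 J2=6
M=3(L−1)−2J1−J2=3·6−2·4−6=4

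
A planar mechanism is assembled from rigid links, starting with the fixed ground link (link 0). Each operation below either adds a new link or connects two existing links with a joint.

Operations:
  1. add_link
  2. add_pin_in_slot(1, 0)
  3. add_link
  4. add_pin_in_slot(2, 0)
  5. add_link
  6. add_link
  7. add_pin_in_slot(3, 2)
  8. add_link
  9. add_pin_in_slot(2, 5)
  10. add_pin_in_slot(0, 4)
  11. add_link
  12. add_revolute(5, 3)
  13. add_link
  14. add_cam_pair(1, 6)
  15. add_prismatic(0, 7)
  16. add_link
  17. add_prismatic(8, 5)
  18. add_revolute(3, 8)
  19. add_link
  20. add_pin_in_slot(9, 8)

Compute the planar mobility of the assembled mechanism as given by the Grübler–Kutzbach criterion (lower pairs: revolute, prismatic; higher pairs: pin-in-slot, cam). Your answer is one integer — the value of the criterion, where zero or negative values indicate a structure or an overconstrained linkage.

[1;0;0] (link 0 is ground)
L+ [2;0;0]
PS(1,0)∈J2 [2;0;1]
L+ [3;0;1]
PS(2,0)∈J2 [3;0;2]
L+ [4;0;2]
L+ [5;0;2]
PS(3,2)∈J2 [5;0;3]
L+ [6;0;3]
PS(2,5)∈J2 [6;0;4]
PS(0,4)∈J2 [6;0;5]
L+ [7;0;5]
R(5,3)∈J1 [7;1;5]
L+ [8;1;5]
C(1,6)∈J2 [8;1;6]
P(0,7)∈J1 [8;2;6]
L+ [9;2;6]
P(8,5)∈J1 [9;3;6]
R(3,8)∈J1 [9;4;6]
L+ [10;4;6]
PS(9,8)∈J2 [10;4;7]
mobility = 27 − 8 − 7 = 12

M = 12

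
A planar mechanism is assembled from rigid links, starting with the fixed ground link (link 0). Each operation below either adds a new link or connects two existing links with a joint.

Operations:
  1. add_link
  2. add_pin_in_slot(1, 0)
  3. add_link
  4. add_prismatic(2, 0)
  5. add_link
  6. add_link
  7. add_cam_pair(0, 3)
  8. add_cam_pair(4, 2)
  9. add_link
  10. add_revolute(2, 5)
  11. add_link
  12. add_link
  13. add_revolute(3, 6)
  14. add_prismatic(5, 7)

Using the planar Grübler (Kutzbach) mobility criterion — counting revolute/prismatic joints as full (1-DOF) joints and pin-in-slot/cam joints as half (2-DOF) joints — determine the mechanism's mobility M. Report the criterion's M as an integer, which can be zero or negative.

link 0 = ground. State L|J1|J2 = 1|0|0
+link1  2|0|0
PS(1,0) f=2→J2  2|0|1
+link2  3|0|1
P(2,0) f=1→J1  3|1|1
+link3  4|1|1
+link4  5|1|1
C(0,3) f=2→J2  5|1|2
C(4,2) f=2→J2  5|1|3
+link5  6|1|3
R(2,5) f=1→J1  6|2|3
+link6  7|2|3
+link7  8|2|3
R(3,6) f=1→J1  8|3|3
P(5,7) f=1→J1  8|4|3
M = 3(8−1)−2·4−3 = 21−8−3 = 10

M = 10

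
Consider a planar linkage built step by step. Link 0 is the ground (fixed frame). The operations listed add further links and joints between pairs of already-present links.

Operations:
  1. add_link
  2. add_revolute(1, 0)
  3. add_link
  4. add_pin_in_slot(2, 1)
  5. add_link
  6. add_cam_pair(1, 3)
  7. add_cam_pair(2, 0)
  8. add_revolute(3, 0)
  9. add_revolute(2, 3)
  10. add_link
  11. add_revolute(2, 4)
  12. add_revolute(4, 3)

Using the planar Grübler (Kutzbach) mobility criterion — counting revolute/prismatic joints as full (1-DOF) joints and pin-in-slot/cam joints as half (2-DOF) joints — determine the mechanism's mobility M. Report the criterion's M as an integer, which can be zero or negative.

link 0 = ground. State L|J1|J2 = 1|0|0
+link1  2|0|0
R(1,0) f=1→J1  2|1|0
+link2  3|1|0
PS(2,1) f=2→J2  3|1|1
+link3  4|1|1
C(1,3) f=2→J2  4|1|2
C(2,0) f=2→J2  4|1|3
R(3,0) f=1→J1  4|2|3
R(2,3) f=1→J1  4|3|3
+link4  5|3|3
R(2,4) f=1→J1  5|4|3
R(4,3) f=1→J1  5|5|3
M = 3(5−1)−2·5−3 = 12−10−3 = -1

M = -1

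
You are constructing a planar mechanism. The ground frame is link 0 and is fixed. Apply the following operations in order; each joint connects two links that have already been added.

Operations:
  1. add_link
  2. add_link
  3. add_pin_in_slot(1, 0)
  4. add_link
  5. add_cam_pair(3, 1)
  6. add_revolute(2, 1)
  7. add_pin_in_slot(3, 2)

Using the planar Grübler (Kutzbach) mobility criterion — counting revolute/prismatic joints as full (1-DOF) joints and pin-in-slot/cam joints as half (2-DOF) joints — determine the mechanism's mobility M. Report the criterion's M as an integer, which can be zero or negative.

[1;0;0] (link 0 is ground)
L+ [2;0;0]
L+ [3;0;0]
PS(1,0)∈J2 [3;0;1]
L+ [4;0;1]
C(3,1)∈J2 [4;0;2]
R(2,1)∈J1 [4;1;2]
PS(3,2)∈J2 [4;1;3]
mobility = 9 − 2 − 3 = 4

M = 4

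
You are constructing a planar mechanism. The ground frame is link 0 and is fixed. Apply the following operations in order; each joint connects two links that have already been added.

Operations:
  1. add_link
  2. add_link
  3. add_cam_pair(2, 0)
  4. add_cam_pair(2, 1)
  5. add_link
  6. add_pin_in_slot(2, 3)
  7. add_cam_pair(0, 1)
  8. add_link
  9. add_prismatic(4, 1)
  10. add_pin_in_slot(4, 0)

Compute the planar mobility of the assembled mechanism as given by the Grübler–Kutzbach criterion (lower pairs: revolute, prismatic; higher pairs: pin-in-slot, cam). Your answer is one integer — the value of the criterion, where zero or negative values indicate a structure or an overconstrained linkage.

M = 5

(L,J1,J2)=(1,0,0); link0 fixed
link1: (2,0,0)
link2: (3,0,0)
C 2-0 [J2]: (3,0,1)
C 2-1 [J2]: (3,0,2)
link3: (4,0,2)
PS 2-3 [J2]: (4,0,3)
C 0-1 [J2]: (4,0,4)
link4: (5,0,4)
P 4-1 [J1]: (5,1,4)
PS 4-0 [J2]: (5,1,5)
Grübler: 3·4 − 2·1 − 5 = 5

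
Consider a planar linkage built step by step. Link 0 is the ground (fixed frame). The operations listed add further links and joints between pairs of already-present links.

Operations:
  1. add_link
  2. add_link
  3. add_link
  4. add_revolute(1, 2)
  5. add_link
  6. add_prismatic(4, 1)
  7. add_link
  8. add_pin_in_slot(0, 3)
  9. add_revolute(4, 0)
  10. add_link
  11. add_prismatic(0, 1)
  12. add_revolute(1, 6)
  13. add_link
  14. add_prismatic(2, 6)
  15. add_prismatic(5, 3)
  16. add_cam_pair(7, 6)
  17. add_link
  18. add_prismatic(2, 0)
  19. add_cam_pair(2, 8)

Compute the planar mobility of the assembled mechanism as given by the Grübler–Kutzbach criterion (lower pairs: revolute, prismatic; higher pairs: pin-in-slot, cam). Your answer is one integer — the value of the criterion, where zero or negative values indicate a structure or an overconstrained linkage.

ground; <1,0,0>
#1 <2,0,0>
#2 <3,0,0>
#3 <4,0,0>
R:1↔2 J1 <4,1,0>
#4 <5,1,0>
P:4↔1 J1 <5,2,0>
#5 <6,2,0>
PS:0↔3 J2 <6,2,1>
R:4↔0 J1 <6,3,1>
#6 <7,3,1>
P:0↔1 J1 <7,4,1>
R:1↔6 J1 <7,5,1>
#7 <8,5,1>
P:2↔6 J1 <8,6,1>
P:5↔3 J1 <8,7,1>
C:7↔6 J2 <8,7,2>
#8 <9,7,2>
P:2↔0 J1 <9,8,2>
C:2↔8 J2 <9,8,3>
3×8 − 2×8 − 1×3 = 5

M = 5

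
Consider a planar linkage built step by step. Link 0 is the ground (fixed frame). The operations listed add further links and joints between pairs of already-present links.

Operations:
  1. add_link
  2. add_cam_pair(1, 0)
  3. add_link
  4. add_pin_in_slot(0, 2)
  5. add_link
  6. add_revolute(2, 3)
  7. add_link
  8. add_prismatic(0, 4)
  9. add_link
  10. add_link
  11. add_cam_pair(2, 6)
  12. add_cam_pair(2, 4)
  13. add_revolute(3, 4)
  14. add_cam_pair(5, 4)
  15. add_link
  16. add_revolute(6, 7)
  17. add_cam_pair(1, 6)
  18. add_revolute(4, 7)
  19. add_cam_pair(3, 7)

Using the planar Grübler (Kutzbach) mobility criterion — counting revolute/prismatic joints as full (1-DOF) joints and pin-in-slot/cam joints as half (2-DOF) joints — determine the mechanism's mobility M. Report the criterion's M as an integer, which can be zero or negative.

[1;0;0] (link 0 is ground)
L+ [2;0;0]
C(1,0)∈J2 [2;0;1]
L+ [3;0;1]
PS(0,2)∈J2 [3;0;2]
L+ [4;0;2]
R(2,3)∈J1 [4;1;2]
L+ [5;1;2]
P(0,4)∈J1 [5;2;2]
L+ [6;2;2]
L+ [7;2;2]
C(2,6)∈J2 [7;2;3]
C(2,4)∈J2 [7;2;4]
R(3,4)∈J1 [7;3;4]
C(5,4)∈J2 [7;3;5]
L+ [8;3;5]
R(6,7)∈J1 [8;4;5]
C(1,6)∈J2 [8;4;6]
R(4,7)∈J1 [8;5;6]
C(3,7)∈J2 [8;5;7]
mobility = 21 − 10 − 7 = 4

M = 4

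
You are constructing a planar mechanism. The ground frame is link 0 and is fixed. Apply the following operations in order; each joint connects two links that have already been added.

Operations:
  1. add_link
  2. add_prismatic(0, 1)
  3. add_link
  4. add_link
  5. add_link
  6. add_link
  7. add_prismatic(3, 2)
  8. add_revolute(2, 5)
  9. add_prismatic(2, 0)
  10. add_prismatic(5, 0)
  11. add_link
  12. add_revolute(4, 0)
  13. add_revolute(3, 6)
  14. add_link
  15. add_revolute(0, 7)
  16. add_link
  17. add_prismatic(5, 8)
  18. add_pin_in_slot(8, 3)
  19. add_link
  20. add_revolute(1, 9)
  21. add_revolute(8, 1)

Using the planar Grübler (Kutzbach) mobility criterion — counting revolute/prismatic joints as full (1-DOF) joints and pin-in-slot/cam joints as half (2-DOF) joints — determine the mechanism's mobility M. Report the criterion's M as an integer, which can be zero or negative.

M = 4

L=1 J1=0 J2=0
add link → L=2 J1=0 J2=0
P@0,1 dof=1 J1 → L=2 J1=1 J2=0
add link → L=3 J1=1 J2=0
add link → L=4 J1=1 J2=0
add link → L=5 J1=1 J2=0
add link → L=6 J1=1 J2=0
P@3,2 dof=1 J1 → L=6 J1=2 J2=0
R@2,5 dof=1 J1 → L=6 J1=3 J2=0
P@2,0 dof=1 J1 → L=6 J1=4 J2=0
P@5,0 dof=1 J1 → L=6 J1=5 J2=0
add link → L=7 J1=5 J2=0
R@4,0 dof=1 J1 → L=7 J1=6 J2=0
R@3,6 dof=1 J1 → L=7 J1=7 J2=0
add link → L=8 J1=7 J2=0
R@0,7 dof=1 J1 → L=8 J1=8 J2=0
add link → L=9 J1=8 J2=0
P@5,8 dof=1 J1 → L=9 J1=9 J2=0
PS@8,3 dof=2 J2 → L=9 J1=9 J2=1
add link → L=10 J1=9 J2=1
R@1,9 dof=1 J1 → L=10 J1=10 J2=1
R@8,1 dof=1 J1 → L=10 J1=11 J2=1
M=3(L−1)−2J1−J2=3·9−2·11−1=4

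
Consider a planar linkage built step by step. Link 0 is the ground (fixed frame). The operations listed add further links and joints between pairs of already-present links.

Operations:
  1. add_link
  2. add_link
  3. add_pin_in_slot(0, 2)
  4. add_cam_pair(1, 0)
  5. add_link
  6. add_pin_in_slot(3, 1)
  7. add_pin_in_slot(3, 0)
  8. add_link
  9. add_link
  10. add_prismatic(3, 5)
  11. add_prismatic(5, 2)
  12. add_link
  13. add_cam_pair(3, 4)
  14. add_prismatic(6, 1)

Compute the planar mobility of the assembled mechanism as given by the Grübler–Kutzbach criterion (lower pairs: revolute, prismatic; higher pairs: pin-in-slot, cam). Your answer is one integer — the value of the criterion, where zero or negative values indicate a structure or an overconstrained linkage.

ground; <1,0,0>
#1 <2,0,0>
#2 <3,0,0>
PS:0↔2 J2 <3,0,1>
C:1↔0 J2 <3,0,2>
#3 <4,0,2>
PS:3↔1 J2 <4,0,3>
PS:3↔0 J2 <4,0,4>
#4 <5,0,4>
#5 <6,0,4>
P:3↔5 J1 <6,1,4>
P:5↔2 J1 <6,2,4>
#6 <7,2,4>
C:3↔4 J2 <7,2,5>
P:6↔1 J1 <7,3,5>
3×6 − 2×3 − 1×5 = 7

M = 7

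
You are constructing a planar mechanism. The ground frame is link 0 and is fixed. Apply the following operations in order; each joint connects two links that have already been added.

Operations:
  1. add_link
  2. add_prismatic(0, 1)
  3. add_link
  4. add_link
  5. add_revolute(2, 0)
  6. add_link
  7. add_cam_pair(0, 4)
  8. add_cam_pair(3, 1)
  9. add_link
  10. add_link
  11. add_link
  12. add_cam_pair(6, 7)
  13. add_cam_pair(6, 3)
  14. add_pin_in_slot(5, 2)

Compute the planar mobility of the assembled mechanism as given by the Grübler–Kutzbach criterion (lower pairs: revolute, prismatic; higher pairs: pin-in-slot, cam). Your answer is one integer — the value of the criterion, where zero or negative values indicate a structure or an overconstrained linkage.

(L,J1,J2)=(1,0,0); link0 fixed
link1: (2,0,0)
P 0-1 [J1]: (2,1,0)
link2: (3,1,0)
link3: (4,1,0)
R 2-0 [J1]: (4,2,0)
link4: (5,2,0)
C 0-4 [J2]: (5,2,1)
C 3-1 [J2]: (5,2,2)
link5: (6,2,2)
link6: (7,2,2)
link7: (8,2,2)
C 6-7 [J2]: (8,2,3)
C 6-3 [J2]: (8,2,4)
PS 5-2 [J2]: (8,2,5)
Grübler: 3·7 − 2·2 − 5 = 12

M = 12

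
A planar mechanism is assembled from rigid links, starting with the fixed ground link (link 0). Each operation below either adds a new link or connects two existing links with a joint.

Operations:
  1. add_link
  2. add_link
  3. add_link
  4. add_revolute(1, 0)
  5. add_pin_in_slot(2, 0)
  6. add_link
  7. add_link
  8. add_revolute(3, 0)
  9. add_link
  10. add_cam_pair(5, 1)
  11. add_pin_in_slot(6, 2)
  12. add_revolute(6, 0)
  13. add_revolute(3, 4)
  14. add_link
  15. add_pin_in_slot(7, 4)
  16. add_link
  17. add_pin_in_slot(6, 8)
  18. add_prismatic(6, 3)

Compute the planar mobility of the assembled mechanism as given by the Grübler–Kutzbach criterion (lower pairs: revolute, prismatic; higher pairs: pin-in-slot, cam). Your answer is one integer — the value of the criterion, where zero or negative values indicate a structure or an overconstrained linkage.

[1;0;0] (link 0 is ground)
L+ [2;0;0]
L+ [3;0;0]
L+ [4;0;0]
R(1,0)∈J1 [4;1;0]
PS(2,0)∈J2 [4;1;1]
L+ [5;1;1]
L+ [6;1;1]
R(3,0)∈J1 [6;2;1]
L+ [7;2;1]
C(5,1)∈J2 [7;2;2]
PS(6,2)∈J2 [7;2;3]
R(6,0)∈J1 [7;3;3]
R(3,4)∈J1 [7;4;3]
L+ [8;4;3]
PS(7,4)∈J2 [8;4;4]
L+ [9;4;4]
PS(6,8)∈J2 [9;4;5]
P(6,3)∈J1 [9;5;5]
mobility = 24 − 10 − 5 = 9

M = 9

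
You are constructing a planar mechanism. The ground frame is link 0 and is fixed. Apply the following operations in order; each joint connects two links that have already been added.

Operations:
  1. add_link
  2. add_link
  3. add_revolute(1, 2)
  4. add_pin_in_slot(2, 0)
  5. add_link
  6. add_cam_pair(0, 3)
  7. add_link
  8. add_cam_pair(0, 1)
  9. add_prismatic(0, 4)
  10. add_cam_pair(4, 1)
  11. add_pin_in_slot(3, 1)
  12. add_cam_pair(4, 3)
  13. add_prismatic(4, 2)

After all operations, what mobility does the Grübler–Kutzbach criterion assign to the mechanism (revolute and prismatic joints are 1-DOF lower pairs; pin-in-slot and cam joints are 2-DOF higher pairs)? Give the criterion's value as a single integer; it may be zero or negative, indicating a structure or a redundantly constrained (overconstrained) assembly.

M = 0

(L,J1,J2)=(1,0,0); link0 fixed
link1: (2,0,0)
link2: (3,0,0)
R 1-2 [J1]: (3,1,0)
PS 2-0 [J2]: (3,1,1)
link3: (4,1,1)
C 0-3 [J2]: (4,1,2)
link4: (5,1,2)
C 0-1 [J2]: (5,1,3)
P 0-4 [J1]: (5,2,3)
C 4-1 [J2]: (5,2,4)
PS 3-1 [J2]: (5,2,5)
C 4-3 [J2]: (5,2,6)
P 4-2 [J1]: (5,3,6)
Grübler: 3·4 − 2·3 − 6 = 0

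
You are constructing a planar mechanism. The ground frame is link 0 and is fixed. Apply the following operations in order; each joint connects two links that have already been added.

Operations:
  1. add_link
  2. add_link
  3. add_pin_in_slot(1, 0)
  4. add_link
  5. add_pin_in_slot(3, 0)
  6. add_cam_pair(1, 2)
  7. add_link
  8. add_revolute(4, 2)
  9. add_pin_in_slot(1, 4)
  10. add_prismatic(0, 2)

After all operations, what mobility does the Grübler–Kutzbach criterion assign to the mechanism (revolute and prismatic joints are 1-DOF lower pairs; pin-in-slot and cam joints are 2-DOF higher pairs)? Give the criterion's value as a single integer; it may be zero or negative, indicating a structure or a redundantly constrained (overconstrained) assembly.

ground; <1,0,0>
#1 <2,0,0>
#2 <3,0,0>
PS:1↔0 J2 <3,0,1>
#3 <4,0,1>
PS:3↔0 J2 <4,0,2>
C:1↔2 J2 <4,0,3>
#4 <5,0,3>
R:4↔2 J1 <5,1,3>
PS:1↔4 J2 <5,1,4>
P:0↔2 J1 <5,2,4>
3×4 − 2×2 − 1×4 = 4

M = 4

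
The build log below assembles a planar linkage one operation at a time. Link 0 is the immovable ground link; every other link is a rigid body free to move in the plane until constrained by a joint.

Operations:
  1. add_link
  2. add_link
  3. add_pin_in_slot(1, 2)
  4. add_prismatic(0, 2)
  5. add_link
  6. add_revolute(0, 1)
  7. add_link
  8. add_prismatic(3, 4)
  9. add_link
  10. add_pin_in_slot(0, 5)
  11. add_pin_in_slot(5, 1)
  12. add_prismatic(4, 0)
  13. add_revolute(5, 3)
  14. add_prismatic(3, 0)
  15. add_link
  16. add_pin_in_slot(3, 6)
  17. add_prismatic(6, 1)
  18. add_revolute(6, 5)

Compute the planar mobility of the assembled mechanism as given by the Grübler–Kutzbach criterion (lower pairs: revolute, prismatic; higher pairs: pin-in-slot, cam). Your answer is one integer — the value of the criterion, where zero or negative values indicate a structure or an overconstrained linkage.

M = -2

[1;0;0] (link 0 is ground)
L+ [2;0;0]
L+ [3;0;0]
PS(1,2)∈J2 [3;0;1]
P(0,2)∈J1 [3;1;1]
L+ [4;1;1]
R(0,1)∈J1 [4;2;1]
L+ [5;2;1]
P(3,4)∈J1 [5;3;1]
L+ [6;3;1]
PS(0,5)∈J2 [6;3;2]
PS(5,1)∈J2 [6;3;3]
P(4,0)∈J1 [6;4;3]
R(5,3)∈J1 [6;5;3]
P(3,0)∈J1 [6;6;3]
L+ [7;6;3]
PS(3,6)∈J2 [7;6;4]
P(6,1)∈J1 [7;7;4]
R(6,5)∈J1 [7;8;4]
mobility = 18 − 16 − 4 = -2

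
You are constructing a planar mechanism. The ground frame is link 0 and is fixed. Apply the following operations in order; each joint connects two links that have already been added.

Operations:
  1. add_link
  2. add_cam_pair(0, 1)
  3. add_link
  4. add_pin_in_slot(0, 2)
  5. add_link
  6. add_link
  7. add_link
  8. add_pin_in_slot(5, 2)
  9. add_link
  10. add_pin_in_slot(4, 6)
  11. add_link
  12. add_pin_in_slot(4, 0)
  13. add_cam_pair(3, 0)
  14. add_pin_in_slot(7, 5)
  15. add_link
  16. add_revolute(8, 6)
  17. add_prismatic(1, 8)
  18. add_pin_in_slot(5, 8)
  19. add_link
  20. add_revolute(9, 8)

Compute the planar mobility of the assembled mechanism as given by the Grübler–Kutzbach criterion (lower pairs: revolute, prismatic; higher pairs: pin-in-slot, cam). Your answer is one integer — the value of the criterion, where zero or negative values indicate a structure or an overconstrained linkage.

[1;0;0] (link 0 is ground)
L+ [2;0;0]
C(0,1)∈J2 [2;0;1]
L+ [3;0;1]
PS(0,2)∈J2 [3;0;2]
L+ [4;0;2]
L+ [5;0;2]
L+ [6;0;2]
PS(5,2)∈J2 [6;0;3]
L+ [7;0;3]
PS(4,6)∈J2 [7;0;4]
L+ [8;0;4]
PS(4,0)∈J2 [8;0;5]
C(3,0)∈J2 [8;0;6]
PS(7,5)∈J2 [8;0;7]
L+ [9;0;7]
R(8,6)∈J1 [9;1;7]
P(1,8)∈J1 [9;2;7]
PS(5,8)∈J2 [9;2;8]
L+ [10;2;8]
R(9,8)∈J1 [10;3;8]
mobility = 27 − 6 − 8 = 13

M = 13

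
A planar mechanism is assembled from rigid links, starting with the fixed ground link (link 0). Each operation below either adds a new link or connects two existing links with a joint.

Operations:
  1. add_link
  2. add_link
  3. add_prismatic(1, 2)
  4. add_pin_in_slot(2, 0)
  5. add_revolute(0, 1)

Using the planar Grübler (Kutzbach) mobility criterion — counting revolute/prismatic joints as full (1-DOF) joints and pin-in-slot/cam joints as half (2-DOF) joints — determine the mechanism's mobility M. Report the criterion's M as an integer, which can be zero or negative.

[1;0;0] (link 0 is ground)
L+ [2;0;0]
L+ [3;0;0]
P(1,2)∈J1 [3;1;0]
PS(2,0)∈J2 [3;1;1]
R(0,1)∈J1 [3;2;1]
mobility = 6 − 4 − 1 = 1

M = 1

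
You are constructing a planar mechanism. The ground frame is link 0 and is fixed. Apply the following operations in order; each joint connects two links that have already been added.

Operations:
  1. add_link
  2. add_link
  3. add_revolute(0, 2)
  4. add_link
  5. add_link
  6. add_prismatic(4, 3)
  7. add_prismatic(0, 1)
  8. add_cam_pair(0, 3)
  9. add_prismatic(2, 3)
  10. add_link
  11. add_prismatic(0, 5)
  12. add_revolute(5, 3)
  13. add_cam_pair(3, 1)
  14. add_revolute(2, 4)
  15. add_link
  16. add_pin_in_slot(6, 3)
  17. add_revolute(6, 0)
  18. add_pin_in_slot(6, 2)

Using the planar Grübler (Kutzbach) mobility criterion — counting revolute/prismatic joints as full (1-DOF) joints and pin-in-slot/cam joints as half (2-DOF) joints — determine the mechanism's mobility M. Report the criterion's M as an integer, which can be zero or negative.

M = -2

ground; <1,0,0>
#1 <2,0,0>
#2 <3,0,0>
R:0↔2 J1 <3,1,0>
#3 <4,1,0>
#4 <5,1,0>
P:4↔3 J1 <5,2,0>
P:0↔1 J1 <5,3,0>
C:0↔3 J2 <5,3,1>
P:2↔3 J1 <5,4,1>
#5 <6,4,1>
P:0↔5 J1 <6,5,1>
R:5↔3 J1 <6,6,1>
C:3↔1 J2 <6,6,2>
R:2↔4 J1 <6,7,2>
#6 <7,7,2>
PS:6↔3 J2 <7,7,3>
R:6↔0 J1 <7,8,3>
PS:6↔2 J2 <7,8,4>
3×6 − 2×8 − 1×4 = -2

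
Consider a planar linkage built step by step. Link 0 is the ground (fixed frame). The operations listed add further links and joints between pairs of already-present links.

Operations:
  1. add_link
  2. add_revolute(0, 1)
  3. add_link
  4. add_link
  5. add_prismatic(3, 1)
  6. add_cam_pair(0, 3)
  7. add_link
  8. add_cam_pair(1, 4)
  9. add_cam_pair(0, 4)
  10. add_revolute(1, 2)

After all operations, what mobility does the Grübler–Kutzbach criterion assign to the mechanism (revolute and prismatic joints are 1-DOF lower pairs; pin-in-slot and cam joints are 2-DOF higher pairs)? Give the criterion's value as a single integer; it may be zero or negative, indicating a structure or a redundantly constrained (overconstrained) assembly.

M = 3

link 0 = ground. State L|J1|J2 = 1|0|0
+link1  2|0|0
R(0,1) f=1→J1  2|1|0
+link2  3|1|0
+link3  4|1|0
P(3,1) f=1→J1  4|2|0
C(0,3) f=2→J2  4|2|1
+link4  5|2|1
C(1,4) f=2→J2  5|2|2
C(0,4) f=2→J2  5|2|3
R(1,2) f=1→J1  5|3|3
M = 3(5−1)−2·3−3 = 12−6−3 = 3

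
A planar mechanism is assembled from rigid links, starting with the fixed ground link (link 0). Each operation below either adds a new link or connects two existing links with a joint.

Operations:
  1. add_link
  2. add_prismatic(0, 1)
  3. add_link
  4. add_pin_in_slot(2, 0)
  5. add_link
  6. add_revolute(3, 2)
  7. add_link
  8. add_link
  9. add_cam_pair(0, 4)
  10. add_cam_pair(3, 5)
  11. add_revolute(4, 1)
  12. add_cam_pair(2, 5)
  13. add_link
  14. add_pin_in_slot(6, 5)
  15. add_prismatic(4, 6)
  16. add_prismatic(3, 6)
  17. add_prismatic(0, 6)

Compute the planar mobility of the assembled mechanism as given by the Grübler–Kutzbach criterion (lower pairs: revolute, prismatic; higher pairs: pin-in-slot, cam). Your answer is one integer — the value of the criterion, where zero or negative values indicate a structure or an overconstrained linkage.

M = 1

L=1 J1=0 J2=0
add link → L=2 J1=0 J2=0
P@0,1 dof=1 J1 → L=2 J1=1 J2=0
add link → L=3 J1=1 J2=0
PS@2,0 dof=2 J2 → L=3 J1=1 J2=1
add link → L=4 J1=1 J2=1
R@3,2 dof=1 J1 → L=4 J1=2 J2=1
add link → L=5 J1=2 J2=1
add link → L=6 J1=2 J2=1
C@0,4 dof=2 J2 → L=6 J1=2 J2=2
C@3,5 dof=2 J2 → L=6 J1=2 J2=3
R@4,1 dof=1 J1 → L=6 J1=3 J2=3
C@2,5 dof=2 J2 → L=6 J1=3 J2=4
add link → L=7 J1=3 J2=4
PS@6,5 dof=2 J2 → L=7 J1=3 J2=5
P@4,6 dof=1 J1 → L=7 J1=4 J2=5
P@3,6 dof=1 J1 → L=7 J1=5 J2=5
P@0,6 dof=1 J1 → L=7 J1=6 J2=5
M=3(L−1)−2J1−J2=3·6−2·6−5=1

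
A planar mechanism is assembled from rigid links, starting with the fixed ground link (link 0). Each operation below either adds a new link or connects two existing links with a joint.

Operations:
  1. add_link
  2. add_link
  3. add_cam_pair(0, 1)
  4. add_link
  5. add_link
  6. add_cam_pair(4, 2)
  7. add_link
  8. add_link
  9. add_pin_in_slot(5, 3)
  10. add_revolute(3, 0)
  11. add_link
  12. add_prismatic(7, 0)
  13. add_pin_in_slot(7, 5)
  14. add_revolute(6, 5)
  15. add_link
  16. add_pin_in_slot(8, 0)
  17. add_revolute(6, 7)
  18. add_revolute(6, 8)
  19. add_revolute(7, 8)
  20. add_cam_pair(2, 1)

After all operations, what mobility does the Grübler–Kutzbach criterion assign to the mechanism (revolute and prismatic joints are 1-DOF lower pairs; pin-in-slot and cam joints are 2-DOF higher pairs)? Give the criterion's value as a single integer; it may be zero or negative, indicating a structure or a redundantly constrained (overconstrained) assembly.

link 0 = ground. State L|J1|J2 = 1|0|0
+link1  2|0|0
+link2  3|0|0
C(0,1) f=2→J2  3|0|1
+link3  4|0|1
+link4  5|0|1
C(4,2) f=2→J2  5|0|2
+link5  6|0|2
+link6  7|0|2
PS(5,3) f=2→J2  7|0|3
R(3,0) f=1→J1  7|1|3
+link7  8|1|3
P(7,0) f=1→J1  8|2|3
PS(7,5) f=2→J2  8|2|4
R(6,5) f=1→J1  8|3|4
+link8  9|3|4
PS(8,0) f=2→J2  9|3|5
R(6,7) f=1→J1  9|4|5
R(6,8) f=1→J1  9|5|5
R(7,8) f=1→J1  9|6|5
C(2,1) f=2→J2  9|6|6
M = 3(9−1)−2·6−6 = 24−12−6 = 6

M = 6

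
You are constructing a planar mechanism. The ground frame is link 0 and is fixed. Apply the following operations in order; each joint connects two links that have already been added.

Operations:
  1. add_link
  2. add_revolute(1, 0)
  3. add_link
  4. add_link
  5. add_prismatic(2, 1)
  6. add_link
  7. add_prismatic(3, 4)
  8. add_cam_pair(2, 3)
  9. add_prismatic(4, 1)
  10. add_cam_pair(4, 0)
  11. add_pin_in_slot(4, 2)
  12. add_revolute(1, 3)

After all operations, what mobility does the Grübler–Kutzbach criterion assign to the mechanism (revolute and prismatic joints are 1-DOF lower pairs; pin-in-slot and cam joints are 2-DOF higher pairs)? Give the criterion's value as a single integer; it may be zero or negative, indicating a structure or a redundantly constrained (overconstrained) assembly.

M = -1

link 0 = ground. State L|J1|J2 = 1|0|0
+link1  2|0|0
R(1,0) f=1→J1  2|1|0
+link2  3|1|0
+link3  4|1|0
P(2,1) f=1→J1  4|2|0
+link4  5|2|0
P(3,4) f=1→J1  5|3|0
C(2,3) f=2→J2  5|3|1
P(4,1) f=1→J1  5|4|1
C(4,0) f=2→J2  5|4|2
PS(4,2) f=2→J2  5|4|3
R(1,3) f=1→J1  5|5|3
M = 3(5−1)−2·5−3 = 12−10−3 = -1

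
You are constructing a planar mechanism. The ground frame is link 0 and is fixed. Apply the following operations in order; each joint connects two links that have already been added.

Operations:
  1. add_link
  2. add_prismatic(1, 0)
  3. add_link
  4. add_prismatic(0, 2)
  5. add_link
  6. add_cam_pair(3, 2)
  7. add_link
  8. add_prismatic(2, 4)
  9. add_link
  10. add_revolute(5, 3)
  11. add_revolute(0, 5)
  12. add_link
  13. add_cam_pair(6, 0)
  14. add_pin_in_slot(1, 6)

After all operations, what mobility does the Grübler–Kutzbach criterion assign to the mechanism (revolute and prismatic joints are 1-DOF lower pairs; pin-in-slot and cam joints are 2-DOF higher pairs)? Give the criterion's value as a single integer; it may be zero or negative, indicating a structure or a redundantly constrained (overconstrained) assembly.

M = 5

[1;0;0] (link 0 is ground)
L+ [2;0;0]
P(1,0)∈J1 [2;1;0]
L+ [3;1;0]
P(0,2)∈J1 [3;2;0]
L+ [4;2;0]
C(3,2)∈J2 [4;2;1]
L+ [5;2;1]
P(2,4)∈J1 [5;3;1]
L+ [6;3;1]
R(5,3)∈J1 [6;4;1]
R(0,5)∈J1 [6;5;1]
L+ [7;5;1]
C(6,0)∈J2 [7;5;2]
PS(1,6)∈J2 [7;5;3]
mobility = 18 − 10 − 3 = 5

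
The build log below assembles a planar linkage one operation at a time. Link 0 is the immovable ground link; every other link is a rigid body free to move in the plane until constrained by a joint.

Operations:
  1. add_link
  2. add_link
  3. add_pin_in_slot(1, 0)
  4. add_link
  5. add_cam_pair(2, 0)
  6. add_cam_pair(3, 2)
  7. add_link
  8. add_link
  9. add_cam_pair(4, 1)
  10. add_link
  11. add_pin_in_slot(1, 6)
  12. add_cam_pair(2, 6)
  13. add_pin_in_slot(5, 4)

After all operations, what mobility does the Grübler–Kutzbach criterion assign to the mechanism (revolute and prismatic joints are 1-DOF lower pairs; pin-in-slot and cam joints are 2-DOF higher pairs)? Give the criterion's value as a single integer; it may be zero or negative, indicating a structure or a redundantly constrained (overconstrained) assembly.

ground; <1,0,0>
#1 <2,0,0>
#2 <3,0,0>
PS:1↔0 J2 <3,0,1>
#3 <4,0,1>
C:2↔0 J2 <4,0,2>
C:3↔2 J2 <4,0,3>
#4 <5,0,3>
#5 <6,0,3>
C:4↔1 J2 <6,0,4>
#6 <7,0,4>
PS:1↔6 J2 <7,0,5>
C:2↔6 J2 <7,0,6>
PS:5↔4 J2 <7,0,7>
3×6 − 2×0 − 1×7 = 11

M = 11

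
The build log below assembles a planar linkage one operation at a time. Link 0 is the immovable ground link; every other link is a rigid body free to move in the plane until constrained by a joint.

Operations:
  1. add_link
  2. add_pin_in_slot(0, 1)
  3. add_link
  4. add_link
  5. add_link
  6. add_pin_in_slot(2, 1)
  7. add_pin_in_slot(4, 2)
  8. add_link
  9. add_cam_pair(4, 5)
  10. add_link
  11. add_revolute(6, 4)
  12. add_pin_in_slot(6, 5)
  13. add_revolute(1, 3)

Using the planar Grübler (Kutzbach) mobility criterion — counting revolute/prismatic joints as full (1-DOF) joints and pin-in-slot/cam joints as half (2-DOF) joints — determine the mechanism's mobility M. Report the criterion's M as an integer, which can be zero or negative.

(L,J1,J2)=(1,0,0); link0 fixed
link1: (2,0,0)
PS 0-1 [J2]: (2,0,1)
link2: (3,0,1)
link3: (4,0,1)
link4: (5,0,1)
PS 2-1 [J2]: (5,0,2)
PS 4-2 [J2]: (5,0,3)
link5: (6,0,3)
C 4-5 [J2]: (6,0,4)
link6: (7,0,4)
R 6-4 [J1]: (7,1,4)
PS 6-5 [J2]: (7,1,5)
R 1-3 [J1]: (7,2,5)
Grübler: 3·6 − 2·2 − 5 = 9

M = 9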